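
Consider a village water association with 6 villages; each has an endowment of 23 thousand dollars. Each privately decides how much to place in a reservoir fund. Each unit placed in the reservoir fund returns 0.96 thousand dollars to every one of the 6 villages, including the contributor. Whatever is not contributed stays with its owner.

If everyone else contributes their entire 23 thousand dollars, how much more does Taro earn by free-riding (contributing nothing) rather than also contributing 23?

Switching from a contribution of 23 to 0 lets Taro keep an extra 23 thousand dollars, but lowers the reservoir fund by 23, which costs Taro their own share of that drop: 0.96 × 23 = 22.08.
Net gain = 23 − 22.08 = 0.92. The private return per contributed unit (0.96) is below 1, so free-riding is indeed the best response regardless of what the others do.

0.92 thousand dollars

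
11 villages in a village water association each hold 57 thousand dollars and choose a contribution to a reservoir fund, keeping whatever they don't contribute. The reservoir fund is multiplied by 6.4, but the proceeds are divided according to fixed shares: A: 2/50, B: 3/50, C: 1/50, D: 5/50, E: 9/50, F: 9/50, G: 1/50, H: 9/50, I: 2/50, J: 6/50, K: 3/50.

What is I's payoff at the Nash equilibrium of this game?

For player j, contributing a unit is worthwhile iff 6.4 × (j's share) ≥ 1, i.e. iff j's share is at least 0.1563.
The shares above 0.1563 belong to E, F and H, contributing 57 each; the remaining 8 contribute 0. Total contributed: 171.
I keeps 57 and receives 6.4 × 171 × 2/50 = 43.78 from the reservoir fund, for a payoff of 100.78.

100.78 thousand dollars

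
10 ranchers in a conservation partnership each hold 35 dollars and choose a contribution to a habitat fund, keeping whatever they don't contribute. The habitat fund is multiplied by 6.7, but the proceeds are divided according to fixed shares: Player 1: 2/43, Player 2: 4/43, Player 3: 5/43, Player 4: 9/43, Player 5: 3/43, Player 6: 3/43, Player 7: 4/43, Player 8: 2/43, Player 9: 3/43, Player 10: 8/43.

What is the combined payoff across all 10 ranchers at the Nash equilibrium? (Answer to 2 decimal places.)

749.00 dollars

For player j, contributing a unit is worthwhile iff 6.7 × (j's share) ≥ 1, i.e. iff j's share is at least 0.1493.
Player 4 and Player 10 clear that bar, contributing 35 each; the remaining 8 contribute 0. Total contributed: 70.
The habitat fund pays out 6.7 × 70 = 469.00 in total (split across the unequal shares, but the aggregate is all that matters for the group sum).
The 8 free-riders keep 35 each, adding 280. Group total = 280 + 469.00 = 749.00.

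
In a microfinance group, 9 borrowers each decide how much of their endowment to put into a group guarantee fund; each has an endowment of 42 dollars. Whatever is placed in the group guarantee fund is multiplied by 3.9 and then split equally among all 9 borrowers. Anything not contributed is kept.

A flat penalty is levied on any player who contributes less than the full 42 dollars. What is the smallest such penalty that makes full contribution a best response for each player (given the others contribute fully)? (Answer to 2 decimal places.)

Given the others contribute fully, the best deviation is to contribute 0 (any partial contribution still incurs the fine and gives up units whose private return 0.4333 is below 1).
Deviating from 42 to 0 saves 42 dollars but forfeits the deviator's share of the drop in the group guarantee fund: 3.9/9 × 42 = 18.20.
So the deviation gain is 42 − 18.20 = 23.80, and the fine must be at least 23.80 dollars to wipe it out.

23.80 dollars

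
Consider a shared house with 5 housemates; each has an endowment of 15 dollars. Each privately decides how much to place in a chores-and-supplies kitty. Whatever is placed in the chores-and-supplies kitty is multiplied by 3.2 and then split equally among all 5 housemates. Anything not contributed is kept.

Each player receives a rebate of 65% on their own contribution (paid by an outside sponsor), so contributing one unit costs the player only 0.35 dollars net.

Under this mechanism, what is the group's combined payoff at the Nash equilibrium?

288.75 dollars

Under the mechanism each unit contributed yields (3.2/5) / 0.35 = 1.8286 back to its contributor per unit of net cost, which exceeds 1, making full contribution the dominant choice for everyone.
So the Nash equilibrium is full contribution by all 5; the group earns 5 × (15 × 0.65 + 3.2 × 15) = 288.75.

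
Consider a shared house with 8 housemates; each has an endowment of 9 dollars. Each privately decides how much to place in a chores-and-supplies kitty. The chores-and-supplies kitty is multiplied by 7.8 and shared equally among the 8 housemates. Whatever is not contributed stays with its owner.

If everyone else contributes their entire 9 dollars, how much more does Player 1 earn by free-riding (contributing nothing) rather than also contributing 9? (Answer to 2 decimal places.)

0.23 dollars

Switching from a contribution of 9 to 0 lets Player 1 keep an extra 9 dollars, but lowers the chores-and-supplies kitty by 9, which costs Player 1 their own share of that drop: 7.8/8 × 9 = 8.77.
Net gain = 9 − 8.77 = 0.23. The private return per contributed unit (0.9750) is below 1, so free-riding is indeed the best response regardless of what the others do.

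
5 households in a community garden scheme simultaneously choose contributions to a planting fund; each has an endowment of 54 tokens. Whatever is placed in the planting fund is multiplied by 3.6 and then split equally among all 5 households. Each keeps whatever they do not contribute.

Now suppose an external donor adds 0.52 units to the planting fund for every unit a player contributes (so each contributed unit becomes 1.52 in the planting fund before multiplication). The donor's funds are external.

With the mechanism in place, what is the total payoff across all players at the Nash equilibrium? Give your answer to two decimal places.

With the mechanism, a contributed unit returns 3.6 × 1.52 / 5 = 1.0944 per unit of net cost to the contributor — now above 1 — so contributing fully is weakly dominant for every player.
At the Nash equilibrium everyone contributes 54. Group total payoff = 3.6 × 1.52 × 270 = 1477.44.

1477.44 tokens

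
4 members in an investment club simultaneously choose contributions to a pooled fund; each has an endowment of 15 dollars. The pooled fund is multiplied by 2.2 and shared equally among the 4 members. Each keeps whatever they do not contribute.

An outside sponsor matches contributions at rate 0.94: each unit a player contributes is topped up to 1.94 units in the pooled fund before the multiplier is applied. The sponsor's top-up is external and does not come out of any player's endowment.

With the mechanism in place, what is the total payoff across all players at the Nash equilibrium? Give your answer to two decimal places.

Under the mechanism each unit contributed yields 2.2 × 1.94 / 4 = 1.0670 back to its contributor per unit of net cost, which exceeds 1, making full contribution the dominant choice for everyone.
So the Nash equilibrium is full contribution by all 4; the group earns 2.2 × 1.94 × 60 = 256.08.

256.08 dollars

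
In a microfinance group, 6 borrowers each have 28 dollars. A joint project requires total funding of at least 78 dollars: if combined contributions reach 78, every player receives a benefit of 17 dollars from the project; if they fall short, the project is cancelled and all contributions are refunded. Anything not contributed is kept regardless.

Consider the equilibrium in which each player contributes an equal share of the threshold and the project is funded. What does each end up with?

32 dollars

Equal share of the threshold: 78/6 = 13.
At this profile no one gains by cutting their contribution: any cut drops the total below 78, the project is cancelled, contributions are refunded, and the deviator ends with 28, which is less than 28 − 13 + 17 = 32. Contributing more than 13 just wastes the excess. So contributing exactly 13 is a best response.
Each player's payoff: 28 − 13 + 17 = 32.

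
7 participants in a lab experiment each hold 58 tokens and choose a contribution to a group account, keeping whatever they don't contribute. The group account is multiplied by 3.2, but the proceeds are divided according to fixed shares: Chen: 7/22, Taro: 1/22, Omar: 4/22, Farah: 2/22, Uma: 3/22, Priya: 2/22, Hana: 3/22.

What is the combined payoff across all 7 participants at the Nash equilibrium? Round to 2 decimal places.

For player j, contributing a unit is worthwhile iff 3.2 × (j's share) ≥ 1, i.e. iff j's share is at least 0.3125.
Chen alone (share 7/22) is above the threshold, contributing 58; the remaining 6 contribute 0. Total contributed: 58.
The group account pays out 3.2 × 58 = 185.60 in total (split across the unequal shares, but the aggregate is all that matters for the group sum).
The 6 free-riders keep 58 each, adding 348. Group total = 348 + 185.60 = 533.60.

533.60 tokens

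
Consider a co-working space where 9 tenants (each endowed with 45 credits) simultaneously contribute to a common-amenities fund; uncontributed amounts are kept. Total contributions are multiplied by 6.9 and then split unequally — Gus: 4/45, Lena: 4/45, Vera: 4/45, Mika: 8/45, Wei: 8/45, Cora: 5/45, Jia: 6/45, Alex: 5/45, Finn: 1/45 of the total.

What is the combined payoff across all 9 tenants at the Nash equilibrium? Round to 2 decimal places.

For player j, contributing a unit is worthwhile iff 6.9 × (j's share) ≥ 1, i.e. iff j's share is at least 0.1449.
Mika and Wei are above the threshold, contributing 45 each; the remaining 7 contribute 0. Total contributed: 90.
The common-amenities fund pays out 6.9 × 90 = 621.00 in total (split across the unequal shares, but the aggregate is all that matters for the group sum).
The 7 free-riders keep 45 each, adding 315. Group total = 315 + 621.00 = 936.00.

936.00 credits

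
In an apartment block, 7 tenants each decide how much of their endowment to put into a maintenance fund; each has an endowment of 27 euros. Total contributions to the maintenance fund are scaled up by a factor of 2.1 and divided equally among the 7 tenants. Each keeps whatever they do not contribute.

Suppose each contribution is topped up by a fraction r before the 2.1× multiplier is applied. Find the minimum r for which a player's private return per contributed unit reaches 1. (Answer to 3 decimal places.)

With matching at rate r, one contributed unit becomes (1 + r) in the maintenance fund and returns 2.1 × (1 + r) / 7 to the contributor.
Setting this equal to 1: 1 + r = 7/2.1 = 3.3333.
So the minimum matching rate is r = 3.3333 − 1 = 2.333.

2.333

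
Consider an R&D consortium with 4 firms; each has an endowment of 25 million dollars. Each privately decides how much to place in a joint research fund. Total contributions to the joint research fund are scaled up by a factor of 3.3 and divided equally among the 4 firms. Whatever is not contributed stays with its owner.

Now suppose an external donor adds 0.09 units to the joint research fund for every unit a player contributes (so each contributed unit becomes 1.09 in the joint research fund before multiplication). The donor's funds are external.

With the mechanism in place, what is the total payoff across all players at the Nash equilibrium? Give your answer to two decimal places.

100.00 million dollars

Even with the mechanism, each unit contributed returns only 3.3 × 1.09 / 4 = 0.8993 per unit of net cost, so contributing nothing is still dominant.
Everyone keeps their endowment and the group total is 4 × 25 = 100.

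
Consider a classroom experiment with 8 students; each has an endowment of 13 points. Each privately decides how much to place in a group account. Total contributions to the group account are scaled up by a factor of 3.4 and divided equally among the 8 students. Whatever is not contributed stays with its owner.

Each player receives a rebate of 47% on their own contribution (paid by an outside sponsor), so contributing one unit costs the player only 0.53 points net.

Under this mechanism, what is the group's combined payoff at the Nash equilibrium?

With the mechanism, a contributed unit returns (3.4/8) / 0.53 = 0.8019 per unit of net cost — still below 1 — so contributing 0 remains dominant for every player.
Everyone keeps their endowment and the group total is 8 × 13 = 104.

104.00 points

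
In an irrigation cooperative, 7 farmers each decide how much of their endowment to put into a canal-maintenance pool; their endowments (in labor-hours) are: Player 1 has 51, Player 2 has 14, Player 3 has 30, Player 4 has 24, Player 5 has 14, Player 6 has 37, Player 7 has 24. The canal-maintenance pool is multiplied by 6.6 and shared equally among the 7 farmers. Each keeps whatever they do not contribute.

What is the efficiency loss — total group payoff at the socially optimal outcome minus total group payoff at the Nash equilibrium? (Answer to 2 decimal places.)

The private return per contributed unit is 6.6/7 = 0.9429 < 1 for every player regardless of endowment, so the Nash equilibrium is zero contribution and the group total is Σ E_j = 51 + 14 + 30 + 24 + 14 + 37 + 24 = 194.
Each contributed unit returns 6.600 to the group, so the social optimum is full contribution by everyone: group total = 6.600 × 194 = 1280.40.
Efficiency loss = (6.600 − 1) × 194 = 1086.40.

1086.40 labor-hours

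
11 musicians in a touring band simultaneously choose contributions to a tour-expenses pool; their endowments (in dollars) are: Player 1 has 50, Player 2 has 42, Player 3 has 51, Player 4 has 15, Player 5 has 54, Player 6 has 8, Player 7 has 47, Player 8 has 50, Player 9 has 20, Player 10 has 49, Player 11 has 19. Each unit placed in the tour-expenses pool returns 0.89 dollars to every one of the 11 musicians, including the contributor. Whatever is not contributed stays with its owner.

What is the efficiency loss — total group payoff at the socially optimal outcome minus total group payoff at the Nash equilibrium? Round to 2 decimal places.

The private return per contributed unit is 0.89 < 1 for everyone, so the Nash equilibrium is zero contribution and the group total is Σ E_j = 50 + 42 + 51 + 15 + 54 + 8 + 47 + 50 + 20 + 49 + 19 = 405.
Each contributed unit returns 9.790 to the group, so the social optimum is full contribution by everyone: group total = 9.790 × 405 = 3964.95.
Efficiency loss = (9.790 − 1) × 405 = 3559.95.

3559.95 dollars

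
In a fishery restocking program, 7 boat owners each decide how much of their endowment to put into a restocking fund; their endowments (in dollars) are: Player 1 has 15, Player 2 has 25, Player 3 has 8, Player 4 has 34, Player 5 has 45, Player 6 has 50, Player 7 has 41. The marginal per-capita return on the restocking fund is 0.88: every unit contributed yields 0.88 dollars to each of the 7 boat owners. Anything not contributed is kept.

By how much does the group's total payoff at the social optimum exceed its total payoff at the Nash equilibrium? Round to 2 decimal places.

The private return per contributed unit is 0.88 < 1 for everyone, so the Nash equilibrium is zero contribution and the group total is Σ E_j = 15 + 25 + 8 + 34 + 45 + 50 + 41 = 218.
Each contributed unit returns 6.160 to the group, so the social optimum is full contribution by everyone: group total = 6.160 × 218 = 1342.88.
Efficiency loss = (6.160 − 1) × 218 = 1124.88.

1124.88 dollars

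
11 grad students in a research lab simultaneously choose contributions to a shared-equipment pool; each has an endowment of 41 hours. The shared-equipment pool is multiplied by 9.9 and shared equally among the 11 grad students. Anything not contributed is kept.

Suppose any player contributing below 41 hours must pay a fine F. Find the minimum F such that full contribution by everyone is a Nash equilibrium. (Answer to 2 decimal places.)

4.10 hours

Given the others contribute fully, the best deviation is to contribute 0 (any partial contribution still incurs the fine and gives up units whose private return 0.9000 is below 1).
Deviating from 41 to 0 saves 41 hours but forfeits the deviator's share of the drop in the shared-equipment pool: 9.9/11 × 41 = 36.90.
So the deviation gain is 41 − 36.90 = 4.10, and the fine must be at least 4.10 hours to wipe it out.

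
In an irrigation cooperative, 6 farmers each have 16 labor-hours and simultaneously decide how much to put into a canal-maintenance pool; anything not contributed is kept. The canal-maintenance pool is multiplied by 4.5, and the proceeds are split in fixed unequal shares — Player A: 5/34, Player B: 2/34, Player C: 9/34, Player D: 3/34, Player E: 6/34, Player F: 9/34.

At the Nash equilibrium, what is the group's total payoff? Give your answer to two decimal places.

For player j, contributing a unit is worthwhile iff 4.5 × (j's share) ≥ 1, i.e. iff j's share is at least 0.2222.
Player C and Player F are above the threshold, contributing 16 each; the remaining 4 contribute 0. Total contributed: 32.
The canal-maintenance pool pays out 4.5 × 32 = 144.00 in total (split across the unequal shares, but the aggregate is all that matters for the group sum).
The 4 free-riders keep 16 each, adding 64. Group total = 64 + 144.00 = 208.00.

208.00 labor-hours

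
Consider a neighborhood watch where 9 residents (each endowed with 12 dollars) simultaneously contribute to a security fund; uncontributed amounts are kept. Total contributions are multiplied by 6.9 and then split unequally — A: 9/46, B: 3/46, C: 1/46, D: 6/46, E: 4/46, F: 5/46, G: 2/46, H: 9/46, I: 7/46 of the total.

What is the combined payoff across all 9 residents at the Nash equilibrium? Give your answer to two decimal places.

320.40 dollars

For player j, contributing a unit is worthwhile iff 6.9 × (j's share) ≥ 1, i.e. iff j's share is at least 0.1449.
A, H and I are above the threshold, contributing 12 each; the remaining 6 contribute 0. Total contributed: 36.
The security fund pays out 6.9 × 36 = 248.40 in total (split across the unequal shares, but the aggregate is all that matters for the group sum).
The 6 free-riders keep 12 each, adding 72. Group total = 72 + 248.40 = 320.40.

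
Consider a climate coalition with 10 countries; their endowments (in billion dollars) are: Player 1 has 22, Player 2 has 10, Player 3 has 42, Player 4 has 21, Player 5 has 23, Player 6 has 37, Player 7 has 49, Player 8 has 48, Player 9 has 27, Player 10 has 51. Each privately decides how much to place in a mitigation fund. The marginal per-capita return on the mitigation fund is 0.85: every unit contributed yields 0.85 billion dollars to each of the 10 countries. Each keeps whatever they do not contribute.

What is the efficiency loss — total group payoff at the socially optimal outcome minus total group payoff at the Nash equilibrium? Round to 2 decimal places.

The private return per contributed unit is 0.85 < 1 for everyone, so the Nash equilibrium is zero contribution and the group total is Σ E_j = 22 + 10 + 42 + 21 + 23 + 37 + 49 + 48 + 27 + 51 = 330.
Each contributed unit returns 8.500 to the group, so the social optimum is full contribution by everyone: group total = 8.500 × 330 = 2805.00.
Efficiency loss = (8.500 − 1) × 330 = 2475.00.

2475.00 billion dollars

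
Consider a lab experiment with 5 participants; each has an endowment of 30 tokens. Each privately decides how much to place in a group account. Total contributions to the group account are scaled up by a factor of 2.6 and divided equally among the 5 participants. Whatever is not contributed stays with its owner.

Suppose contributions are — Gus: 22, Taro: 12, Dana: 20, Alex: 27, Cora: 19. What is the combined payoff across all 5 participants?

Total contributed: 22 + 12 + 20 + 27 + 19 = 100; total kept: 5 × 30 − 100 = 50.
The group account pays out 2.6 × 100 = 260.00 in aggregate.
Group total = 50 + 260.00 = 310.00.

310.00 tokens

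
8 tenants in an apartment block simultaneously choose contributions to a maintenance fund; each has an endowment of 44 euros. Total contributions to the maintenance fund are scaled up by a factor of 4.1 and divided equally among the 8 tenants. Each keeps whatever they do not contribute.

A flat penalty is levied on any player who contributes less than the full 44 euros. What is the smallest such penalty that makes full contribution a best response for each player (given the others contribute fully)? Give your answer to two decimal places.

Given the others contribute fully, the best deviation is to contribute 0 (any partial contribution still incurs the fine and gives up units whose private return 0.5125 is below 1).
Deviating from 44 to 0 saves 44 euros but forfeits the deviator's share of the drop in the maintenance fund: 4.1/8 × 44 = 22.55.
So the deviation gain is 44 − 22.55 = 21.45, and the fine must be at least 21.45 euros to wipe it out.

21.45 euros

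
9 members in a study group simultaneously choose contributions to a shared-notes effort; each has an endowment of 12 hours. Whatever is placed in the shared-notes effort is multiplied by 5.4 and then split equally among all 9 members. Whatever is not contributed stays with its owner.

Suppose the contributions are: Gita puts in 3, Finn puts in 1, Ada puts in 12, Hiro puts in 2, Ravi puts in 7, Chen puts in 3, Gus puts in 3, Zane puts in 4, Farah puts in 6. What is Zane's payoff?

Total contributed: 3 + 1 + 12 + 2 + 7 + 3 + 3 + 4 + 6 = 41.
Each receives 5.4 × 41 / 9 = 24.60 from the shared-notes effort.
Zane keeps 12 − 4 = 8, so Zane's payoff is 8 + 24.60 = 32.60.

32.60 hours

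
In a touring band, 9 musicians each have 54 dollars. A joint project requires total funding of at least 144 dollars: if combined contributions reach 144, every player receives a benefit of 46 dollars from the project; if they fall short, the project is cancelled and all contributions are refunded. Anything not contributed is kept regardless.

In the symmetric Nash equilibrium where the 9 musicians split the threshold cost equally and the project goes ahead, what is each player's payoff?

84 dollars

Equal share of the threshold: 144/9 = 16.
At this profile no one gains by cutting their contribution: any cut drops the total below 144, the project is cancelled, contributions are refunded, and the deviator ends with 54, which is less than 54 − 16 + 46 = 84. Contributing more than 16 just wastes the excess. So contributing exactly 16 is a best response.
Each player's payoff: 54 − 16 + 46 = 84.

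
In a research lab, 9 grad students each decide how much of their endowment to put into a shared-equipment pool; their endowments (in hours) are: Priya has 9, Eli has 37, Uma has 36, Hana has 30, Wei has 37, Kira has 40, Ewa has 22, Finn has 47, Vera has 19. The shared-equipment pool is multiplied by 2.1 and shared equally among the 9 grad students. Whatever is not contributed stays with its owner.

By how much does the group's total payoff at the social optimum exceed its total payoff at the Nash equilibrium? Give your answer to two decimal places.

The private return per contributed unit is 2.1/9 = 0.2333 < 1 for every player regardless of endowment, so the Nash equilibrium is zero contribution and the group total is Σ E_j = 9 + 37 + 36 + 30 + 37 + 40 + 22 + 47 + 19 = 277.
Each contributed unit returns 2.100 to the group, so the social optimum is full contribution by everyone: group total = 2.100 × 277 = 581.70.
Efficiency loss = (2.100 − 1) × 277 = 304.70.

304.70 hours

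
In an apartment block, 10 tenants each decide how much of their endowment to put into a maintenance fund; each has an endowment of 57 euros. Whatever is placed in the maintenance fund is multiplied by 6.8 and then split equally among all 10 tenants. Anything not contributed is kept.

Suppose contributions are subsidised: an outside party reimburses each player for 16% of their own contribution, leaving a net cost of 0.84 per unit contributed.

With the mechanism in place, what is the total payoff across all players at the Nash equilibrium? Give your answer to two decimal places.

Even with the mechanism, each unit contributed returns only (6.8/10) / 0.84 = 0.8095 per unit of net cost, so contributing nothing is still dominant.
At the Nash equilibrium no one contributes; group total payoff = 10 × 57 = 570.

570.00 euros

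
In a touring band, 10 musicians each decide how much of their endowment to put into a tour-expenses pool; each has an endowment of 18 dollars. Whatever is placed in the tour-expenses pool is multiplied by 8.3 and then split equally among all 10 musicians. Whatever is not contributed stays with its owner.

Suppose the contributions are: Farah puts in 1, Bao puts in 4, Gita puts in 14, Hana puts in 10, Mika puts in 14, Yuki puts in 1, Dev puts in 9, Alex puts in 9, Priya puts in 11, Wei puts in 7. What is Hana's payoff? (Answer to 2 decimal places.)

74.40 dollars

Total contributed: 1 + 4 + 14 + 10 + 14 + 1 + 9 + 9 + 11 + 7 = 80.
Each receives 8.3 × 80 / 10 = 66.40 from the tour-expenses pool.
Hana keeps 18 − 10 = 8, so Hana's payoff is 8 + 66.40 = 74.40.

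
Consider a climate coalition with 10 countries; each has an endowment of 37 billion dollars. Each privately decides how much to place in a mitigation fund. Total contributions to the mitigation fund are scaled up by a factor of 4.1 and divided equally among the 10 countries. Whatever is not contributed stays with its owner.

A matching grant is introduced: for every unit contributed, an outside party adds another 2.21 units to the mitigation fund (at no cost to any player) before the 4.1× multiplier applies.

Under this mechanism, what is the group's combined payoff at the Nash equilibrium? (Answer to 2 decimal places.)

4869.57 billion dollars

The effective private return per unit is now 4.1 × 3.21 / 10 = 1.3161 > 1, so every player's dominant strategy flips to full contribution.
So the Nash equilibrium is full contribution by all 10; the group earns 4.1 × 3.21 × 370 = 4869.57.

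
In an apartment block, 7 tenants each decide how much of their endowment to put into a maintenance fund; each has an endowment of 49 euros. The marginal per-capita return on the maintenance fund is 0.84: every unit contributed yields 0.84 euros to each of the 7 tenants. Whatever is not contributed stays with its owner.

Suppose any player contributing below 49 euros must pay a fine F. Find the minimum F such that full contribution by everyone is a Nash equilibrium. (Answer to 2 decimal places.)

7.84 euros

Given the others contribute fully, the best deviation is to contribute 0 (any partial contribution still incurs the fine and gives up units whose private return 0.84 is below 1).
Deviating from 49 to 0 saves 49 euros but forfeits the deviator's share of the drop in the maintenance fund: 0.84 × 49 = 41.16.
So the deviation gain is 49 − 41.16 = 7.84, and the fine must be at least 7.84 euros to wipe it out.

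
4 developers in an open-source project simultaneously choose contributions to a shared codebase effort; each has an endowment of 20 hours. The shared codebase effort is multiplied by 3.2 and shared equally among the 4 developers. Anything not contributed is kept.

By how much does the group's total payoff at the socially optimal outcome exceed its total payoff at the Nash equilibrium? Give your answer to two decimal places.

176.00 hours

Each contributed unit returns 3.2/4 = 0.8000 to its contributor — below 1 — so contributing 0 is dominant for every player. At the Nash equilibrium everyone keeps their 20, and the group total is 4 × 20 = 80.
Each contributed unit returns 3.200 to the group as a whole (0.8000 to each of 4 players), which exceeds 1, so the social optimum is full contribution: group total = 3.200 × 80 = 256.00.
Efficiency loss = 256.00 − 80 = 176.00.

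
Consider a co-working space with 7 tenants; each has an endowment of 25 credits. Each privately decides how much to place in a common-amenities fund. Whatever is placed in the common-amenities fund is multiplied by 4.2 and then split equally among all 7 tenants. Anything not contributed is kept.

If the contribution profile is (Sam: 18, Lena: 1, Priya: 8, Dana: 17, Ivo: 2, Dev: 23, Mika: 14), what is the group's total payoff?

Total contributed: 18 + 1 + 8 + 17 + 2 + 23 + 14 = 83; total kept: 7 × 25 − 83 = 92.
The common-amenities fund pays out 4.2 × 83 = 348.60 in aggregate.
Group total = 92 + 348.60 = 440.60.

440.60 credits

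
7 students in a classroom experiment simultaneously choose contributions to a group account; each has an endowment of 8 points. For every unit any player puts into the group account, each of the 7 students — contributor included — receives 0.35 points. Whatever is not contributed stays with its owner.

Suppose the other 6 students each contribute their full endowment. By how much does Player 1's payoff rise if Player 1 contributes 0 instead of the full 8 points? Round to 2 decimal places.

Switching from a contribution of 8 to 0 lets Player 1 keep an extra 8 points, but lowers the group account by 8, which costs Player 1 their own share of that drop: 0.35 × 8 = 2.80.
Net gain = 8 − 2.80 = 5.20. The private return per contributed unit (0.35) is below 1, so free-riding is indeed the best response regardless of what the others do.

5.20 points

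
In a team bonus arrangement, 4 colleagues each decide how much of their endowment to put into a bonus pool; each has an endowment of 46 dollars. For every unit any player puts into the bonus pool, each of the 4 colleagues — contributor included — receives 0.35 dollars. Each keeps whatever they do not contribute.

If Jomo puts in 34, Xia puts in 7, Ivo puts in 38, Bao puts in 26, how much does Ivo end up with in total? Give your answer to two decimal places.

44.75 dollars

Total contributed: 34 + 7 + 38 + 26 = 105.
Each receives 0.35 × 105 = 36.75 from the bonus pool.
Ivo keeps 46 − 38 = 8, so Ivo's payoff is 8 + 36.75 = 44.75.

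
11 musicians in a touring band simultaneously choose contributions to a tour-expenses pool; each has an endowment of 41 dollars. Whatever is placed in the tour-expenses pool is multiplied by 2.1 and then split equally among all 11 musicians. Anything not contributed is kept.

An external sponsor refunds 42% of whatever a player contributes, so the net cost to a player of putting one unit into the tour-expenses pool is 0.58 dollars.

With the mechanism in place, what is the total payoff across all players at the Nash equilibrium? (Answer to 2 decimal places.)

451.00 dollars

The effective private return is (2.1/11) / 0.58 = 0.3292, which is still under 1, so the mechanism doesn't change anyone's dominant strategy: zero contribution.
Everyone keeps their endowment and the group total is 11 × 41 = 451.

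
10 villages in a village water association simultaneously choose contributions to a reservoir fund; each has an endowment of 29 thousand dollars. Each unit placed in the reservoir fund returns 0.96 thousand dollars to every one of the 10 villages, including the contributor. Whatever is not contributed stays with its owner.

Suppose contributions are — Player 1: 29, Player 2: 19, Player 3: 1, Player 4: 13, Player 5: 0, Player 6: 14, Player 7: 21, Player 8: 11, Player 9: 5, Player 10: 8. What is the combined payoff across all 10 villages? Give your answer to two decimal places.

Total contributed: 29 + 19 + 1 + 13 + 0 + 14 + 21 + 11 + 5 + 8 = 121; total kept: 10 × 29 − 121 = 169.
The reservoir fund pays out 0.96 × 10 × 121 = 1161.60 in aggregate.
Group total = 169 + 1161.60 = 1330.60.

1330.60 thousand dollars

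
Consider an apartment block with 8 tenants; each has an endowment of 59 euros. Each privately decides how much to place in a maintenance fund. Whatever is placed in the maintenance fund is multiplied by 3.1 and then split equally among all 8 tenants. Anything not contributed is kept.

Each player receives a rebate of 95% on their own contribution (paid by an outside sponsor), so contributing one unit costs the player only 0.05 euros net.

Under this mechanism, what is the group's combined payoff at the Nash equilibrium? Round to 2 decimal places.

1911.60 euros

With the mechanism, a contributed unit returns (3.1/8) / 0.05 = 7.7500 per unit of net cost to the contributor — now above 1 — so contributing fully is weakly dominant for every player.
So the Nash equilibrium is full contribution by all 8; the group earns 8 × (59 × 0.95 + 3.1 × 59) = 1911.60.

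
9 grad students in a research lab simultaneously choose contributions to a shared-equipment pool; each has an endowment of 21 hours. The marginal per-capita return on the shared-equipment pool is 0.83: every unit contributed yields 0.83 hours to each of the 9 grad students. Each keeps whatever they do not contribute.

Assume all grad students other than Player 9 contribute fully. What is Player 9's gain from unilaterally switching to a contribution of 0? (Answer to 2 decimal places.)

3.57 hours

Switching from a contribution of 21 to 0 lets Player 9 keep an extra 21 hours, but lowers the shared-equipment pool by 21, which costs Player 9 their own share of that drop: 0.83 × 21 = 17.43.
Net gain = 21 − 17.43 = 3.57. The private return per contributed unit (0.83) is below 1, so free-riding is indeed the best response regardless of what the others do.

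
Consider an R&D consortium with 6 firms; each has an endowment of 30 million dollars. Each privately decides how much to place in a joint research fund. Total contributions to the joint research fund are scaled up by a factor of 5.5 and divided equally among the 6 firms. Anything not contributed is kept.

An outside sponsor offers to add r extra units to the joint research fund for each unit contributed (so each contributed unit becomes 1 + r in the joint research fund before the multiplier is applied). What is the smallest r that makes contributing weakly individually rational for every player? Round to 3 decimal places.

With matching at rate r, one contributed unit becomes (1 + r) in the joint research fund and returns 5.5 × (1 + r) / 6 to the contributor.
Setting this equal to 1: 1 + r = 6/5.5 = 1.0909.
So the minimum matching rate is r = 1.0909 − 1 = 0.091.

0.091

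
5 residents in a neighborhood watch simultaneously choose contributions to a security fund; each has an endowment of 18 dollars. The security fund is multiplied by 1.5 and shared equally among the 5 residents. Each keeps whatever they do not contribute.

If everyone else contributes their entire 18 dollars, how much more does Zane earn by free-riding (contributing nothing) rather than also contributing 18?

12.60 dollars

Switching from a contribution of 18 to 0 lets Zane keep an extra 18 dollars, but lowers the security fund by 18, which costs Zane their own share of that drop: 1.5/5 × 18 = 5.40.
Net gain = 18 − 5.40 = 12.60. The private return per contributed unit (0.3000) is below 1, so free-riding is indeed the best response regardless of what the others do.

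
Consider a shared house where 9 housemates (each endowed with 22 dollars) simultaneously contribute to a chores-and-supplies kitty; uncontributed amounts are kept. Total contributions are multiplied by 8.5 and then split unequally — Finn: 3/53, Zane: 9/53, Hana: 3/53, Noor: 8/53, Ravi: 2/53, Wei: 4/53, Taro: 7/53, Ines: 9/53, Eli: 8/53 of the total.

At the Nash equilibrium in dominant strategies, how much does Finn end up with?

74.92 dollars

For player j, contributing a unit is worthwhile iff 8.5 × (j's share) ≥ 1, i.e. iff j's share is at least 0.1176.
The shares above 0.1176 belong to Zane, Noor, Taro, Ines and Eli, contributing 22 each; the remaining 4 contribute 0. Total contributed: 110.
Finn keeps 22 and receives 8.5 × 110 × 3/53 = 52.92 from the chores-and-supplies kitty, for a payoff of 74.92.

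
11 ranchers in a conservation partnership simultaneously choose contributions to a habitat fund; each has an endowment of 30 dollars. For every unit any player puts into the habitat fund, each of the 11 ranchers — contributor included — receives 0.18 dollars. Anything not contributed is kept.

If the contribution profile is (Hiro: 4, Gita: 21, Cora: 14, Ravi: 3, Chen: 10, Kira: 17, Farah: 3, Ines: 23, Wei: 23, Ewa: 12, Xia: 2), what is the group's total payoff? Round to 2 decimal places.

459.36 dollars

Total contributed: 4 + 21 + 14 + 3 + 10 + 17 + 3 + 23 + 23 + 12 + 2 = 132; total kept: 11 × 30 − 132 = 198.
The habitat fund pays out 0.18 × 11 × 132 = 261.36 in aggregate.
Group total = 198 + 261.36 = 459.36.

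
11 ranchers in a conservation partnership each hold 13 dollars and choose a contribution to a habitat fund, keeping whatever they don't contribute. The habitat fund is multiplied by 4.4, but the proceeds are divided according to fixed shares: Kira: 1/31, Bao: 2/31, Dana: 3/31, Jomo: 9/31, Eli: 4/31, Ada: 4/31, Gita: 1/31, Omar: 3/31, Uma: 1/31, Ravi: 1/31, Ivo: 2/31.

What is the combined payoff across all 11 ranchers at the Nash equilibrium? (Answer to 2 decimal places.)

187.20 dollars

Each unit j contributes comes back to j as 4.4 × (j's share), so j prefers to contribute only if that share exceeds 1/4.4 = 0.2273; otherwise keeping the unit dominates.
Jomo alone (share 9/31) is above the threshold, contributing 13; the remaining 10 contribute 0. Total contributed: 13.
The habitat fund pays out 4.4 × 13 = 57.20 in total (split across the unequal shares, but the aggregate is all that matters for the group sum).
The 10 free-riders keep 13 each, adding 130. Group total = 130 + 57.20 = 187.20.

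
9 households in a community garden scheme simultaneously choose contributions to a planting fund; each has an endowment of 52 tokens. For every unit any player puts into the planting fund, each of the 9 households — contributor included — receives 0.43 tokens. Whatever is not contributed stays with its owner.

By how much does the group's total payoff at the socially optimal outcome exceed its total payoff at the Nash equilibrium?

The private return per contributed unit is 0.43 < 1, so contributing 0 is dominant for every player. At the Nash equilibrium everyone keeps their 52, and the group total is 9 × 52 = 468.
Each contributed unit returns 3.870 to the group as a whole (0.43 to each of 9 players), which exceeds 1, so the social optimum is full contribution: group total = 3.870 × 468 = 1811.16.
Efficiency loss = 1811.16 − 468 = 1343.16.

1343.16 tokens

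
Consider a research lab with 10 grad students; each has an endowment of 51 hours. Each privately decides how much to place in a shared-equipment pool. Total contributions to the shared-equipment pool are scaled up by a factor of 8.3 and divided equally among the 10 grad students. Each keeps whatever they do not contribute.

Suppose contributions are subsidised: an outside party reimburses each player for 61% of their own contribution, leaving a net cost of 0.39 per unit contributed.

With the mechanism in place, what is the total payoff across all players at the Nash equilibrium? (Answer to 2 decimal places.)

The effective private return per unit is now (8.3/10) / 0.39 = 2.1282 > 1, so every player's dominant strategy flips to full contribution.
So the Nash equilibrium is full contribution by all 10; the group earns 10 × (51 × 0.61 + 8.3 × 51) = 4544.10.

4544.10 hours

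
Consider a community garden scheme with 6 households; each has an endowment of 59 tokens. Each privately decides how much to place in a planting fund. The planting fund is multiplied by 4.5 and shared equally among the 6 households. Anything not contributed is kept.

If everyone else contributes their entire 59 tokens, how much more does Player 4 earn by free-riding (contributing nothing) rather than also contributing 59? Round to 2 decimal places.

Switching from a contribution of 59 to 0 lets Player 4 keep an extra 59 tokens, but lowers the planting fund by 59, which costs Player 4 their own share of that drop: 4.5/6 × 59 = 44.25.
Net gain = 59 − 44.25 = 14.75. The private return per contributed unit (0.7500) is below 1, so free-riding is indeed the best response regardless of what the others do.

14.75 tokens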